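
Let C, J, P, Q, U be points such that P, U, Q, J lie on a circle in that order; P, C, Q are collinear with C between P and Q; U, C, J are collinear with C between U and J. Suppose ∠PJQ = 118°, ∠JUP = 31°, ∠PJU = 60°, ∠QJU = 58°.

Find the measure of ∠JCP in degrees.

∠JCP = 89°

1. ∠JQP = 31°  [same arc PJ]
2. ∠JCQ = 91°  [△QCJ]
3. ∠JCP = 89°  [linear pair at C on PQ]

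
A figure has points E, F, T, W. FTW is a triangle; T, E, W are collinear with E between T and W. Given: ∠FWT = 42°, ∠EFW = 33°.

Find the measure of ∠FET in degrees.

∠FET = 75°

1. ∠EWF = 42°  [E on ray WT]
2. ∠FEW = 105°  [△FEW]
3. ∠FET = 75°  [linear pair at E on TW]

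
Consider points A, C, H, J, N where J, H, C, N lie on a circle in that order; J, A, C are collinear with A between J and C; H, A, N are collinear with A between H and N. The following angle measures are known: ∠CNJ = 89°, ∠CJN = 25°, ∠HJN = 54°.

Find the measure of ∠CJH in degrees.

∠CJH = 29°

1. ∠CHN = 25°  [same arc CN]
2. ∠HCN = 126°  [cyclic JHCN, opposite ∠J+∠C]
3. ∠CNH = 29°  [△HCN]
4. ∠CJH = 29°  [same arc HC]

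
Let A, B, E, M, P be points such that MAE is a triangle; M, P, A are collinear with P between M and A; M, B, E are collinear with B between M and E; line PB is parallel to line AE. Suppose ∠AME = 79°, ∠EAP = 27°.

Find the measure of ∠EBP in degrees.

∠EBP = 106°

1. ∠EAM = 27°  [P on ray AM]
2. ∠AEM = 74°  [△MAE]
3. ∠MBP = 74°  [PB∥AE, corresponding at B]
4. ∠EBP = 106°  [linear pair at B on ME]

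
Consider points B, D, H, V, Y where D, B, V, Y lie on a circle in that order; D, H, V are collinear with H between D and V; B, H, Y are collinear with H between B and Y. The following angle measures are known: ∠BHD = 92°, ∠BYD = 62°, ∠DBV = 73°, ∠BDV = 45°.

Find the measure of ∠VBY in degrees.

1. ∠BHV = 88°  [linear pair at H on DV]
2. ∠BVD = 62°  [same arc DB]
3. ∠VBY = 30°  [△BHV]

∠VBY = 30°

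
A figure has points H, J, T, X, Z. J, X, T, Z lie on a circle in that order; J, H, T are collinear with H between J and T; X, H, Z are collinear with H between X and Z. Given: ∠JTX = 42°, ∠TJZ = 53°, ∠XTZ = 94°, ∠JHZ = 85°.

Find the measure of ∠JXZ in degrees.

1. ∠JZX = 42°  [same arc JX]
2. ∠XJZ = 86°  [cyclic JXTZ, opposite ∠J+∠T]
3. ∠JXZ = 52°  [△JXZ]

∠JXZ = 52°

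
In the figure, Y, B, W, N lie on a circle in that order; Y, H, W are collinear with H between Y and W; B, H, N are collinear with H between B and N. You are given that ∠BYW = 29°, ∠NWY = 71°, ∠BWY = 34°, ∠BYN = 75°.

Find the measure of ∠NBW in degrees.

1. ∠BNW = 29°  [same arc BW]
2. ∠BWN = 105°  [cyclic YBWN, opposite ∠Y+∠W]
3. ∠NBW = 46°  [△BWN]

∠NBW = 46°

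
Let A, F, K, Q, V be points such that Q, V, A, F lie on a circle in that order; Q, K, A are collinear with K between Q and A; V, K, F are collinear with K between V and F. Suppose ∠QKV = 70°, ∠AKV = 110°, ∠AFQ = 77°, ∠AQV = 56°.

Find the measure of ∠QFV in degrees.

∠QFV = 21°

1. ∠AVQ = 103°  [cyclic QVAF, opposite ∠V+∠F]
2. ∠QAV = 21°  [△QVA]
3. ∠QFV = 21°  [same arc QV]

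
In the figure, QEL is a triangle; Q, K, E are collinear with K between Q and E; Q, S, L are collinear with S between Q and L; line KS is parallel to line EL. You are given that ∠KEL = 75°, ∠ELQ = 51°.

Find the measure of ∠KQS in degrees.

∠KQS = 54°

1. ∠LEQ = 75°  [K on ray EQ]
2. ∠EQL = 54°  [△QEL]
3. ∠KQS = 54°  [K on QE, S on QL]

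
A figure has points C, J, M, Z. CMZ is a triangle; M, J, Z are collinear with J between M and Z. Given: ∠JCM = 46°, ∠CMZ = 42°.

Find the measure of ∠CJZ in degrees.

1. ∠CMJ = 42°  [J on ray MZ]
2. ∠CJM = 92°  [△CMJ]
3. ∠CJZ = 88°  [linear pair at J on MZ]

∠CJZ = 88°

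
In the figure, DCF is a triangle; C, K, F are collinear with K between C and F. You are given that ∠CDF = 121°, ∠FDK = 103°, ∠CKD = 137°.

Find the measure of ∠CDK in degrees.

∠CDK = 18°

1. ∠DKF = 43°  [linear pair at K on CF]
2. ∠DFK = 34°  [△DKF]
3. ∠CFD = 34°  [K on ray FC]
4. ∠DCF = 25°  [△DCF]
5. ∠DCK = 25°  [K on ray CF]
6. ∠CDK = 18°  [△DCK]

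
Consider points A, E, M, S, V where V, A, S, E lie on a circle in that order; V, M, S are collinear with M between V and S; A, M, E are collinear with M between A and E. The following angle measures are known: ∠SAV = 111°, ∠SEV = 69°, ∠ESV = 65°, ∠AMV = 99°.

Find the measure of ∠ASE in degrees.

1. ∠EVS = 46°  [△VSE]
2. ∠EMS = 99°  [vertical angles at M]
3. ∠EAS = 46°  [same arc SE]
4. ∠AES = 16°  [△SME]
5. ∠ASE = 118°  [△ASE]

∠ASE = 118°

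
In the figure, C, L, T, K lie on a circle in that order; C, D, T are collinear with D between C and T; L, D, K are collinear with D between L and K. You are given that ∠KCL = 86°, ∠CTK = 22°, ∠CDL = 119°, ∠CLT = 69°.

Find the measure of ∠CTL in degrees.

∠CTL = 72°

1. ∠CLK = 22°  [same arc CK]
2. ∠LCT = 39°  [△CDL]
3. ∠CTL = 72°  [△CLT]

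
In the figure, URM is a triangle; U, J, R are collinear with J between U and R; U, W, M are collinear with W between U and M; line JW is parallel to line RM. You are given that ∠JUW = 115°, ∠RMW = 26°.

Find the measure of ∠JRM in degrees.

∠JRM = 39°

1. ∠MUR = 115°  [J on UR, W on UM]
2. ∠RMU = 26°  [W on ray MU]
3. ∠MRU = 39°  [△URM]
4. ∠JRM = 39°  [J on ray RU]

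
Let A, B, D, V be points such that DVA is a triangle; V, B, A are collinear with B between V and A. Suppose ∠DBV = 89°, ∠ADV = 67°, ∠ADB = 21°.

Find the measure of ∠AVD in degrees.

1. ∠ABD = 91°  [linear pair at B on VA]
2. ∠BAD = 68°  [△DBA]
3. ∠DAV = 68°  [B on ray AV]
4. ∠AVD = 45°  [△DVA]

∠AVD = 45°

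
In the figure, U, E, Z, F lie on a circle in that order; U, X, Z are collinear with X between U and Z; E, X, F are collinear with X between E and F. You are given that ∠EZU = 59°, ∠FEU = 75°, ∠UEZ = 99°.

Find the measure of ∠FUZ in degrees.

1. ∠FZU = 75°  [same arc UF]
2. ∠UFZ = 81°  [cyclic UEZF, opposite ∠E+∠F]
3. ∠FUZ = 24°  [△UZF]

∠FUZ = 24°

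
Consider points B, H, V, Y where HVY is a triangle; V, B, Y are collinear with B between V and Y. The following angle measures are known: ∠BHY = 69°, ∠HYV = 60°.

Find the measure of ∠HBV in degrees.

∠HBV = 129°

1. ∠BYH = 60°  [B on ray YV]
2. ∠HBY = 51°  [△HBY]
3. ∠HBV = 129°  [linear pair at B on VY]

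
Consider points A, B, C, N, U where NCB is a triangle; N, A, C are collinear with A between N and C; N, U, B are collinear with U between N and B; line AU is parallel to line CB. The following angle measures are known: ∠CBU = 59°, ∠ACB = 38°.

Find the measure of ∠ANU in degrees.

1. ∠CBN = 59°  [U on ray BN]
2. ∠BCN = 38°  [A on ray CN]
3. ∠BNC = 83°  [△NCB]
4. ∠ANU = 83°  [A on NC, U on NB]

∠ANU = 83°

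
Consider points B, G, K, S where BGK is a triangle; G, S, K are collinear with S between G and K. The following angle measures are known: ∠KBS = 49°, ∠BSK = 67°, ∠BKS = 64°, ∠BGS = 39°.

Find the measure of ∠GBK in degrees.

1. ∠BKG = 64°  [S on ray KG]
2. ∠BGK = 39°  [S on ray GK]
3. ∠GBK = 77°  [△BGK]

∠GBK = 77°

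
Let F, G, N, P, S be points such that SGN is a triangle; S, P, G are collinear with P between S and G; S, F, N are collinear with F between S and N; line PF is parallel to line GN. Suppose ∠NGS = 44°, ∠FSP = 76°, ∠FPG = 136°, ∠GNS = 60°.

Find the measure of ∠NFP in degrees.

1. ∠FPS = 44°  [PF∥GN, corresponding at P]
2. ∠PFS = 60°  [△SPF]
3. ∠NFP = 120°  [linear pair at F on SN]

∠NFP = 120°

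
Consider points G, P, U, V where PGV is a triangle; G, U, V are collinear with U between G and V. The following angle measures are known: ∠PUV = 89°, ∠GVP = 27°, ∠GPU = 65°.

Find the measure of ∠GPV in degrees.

1. ∠GUP = 91°  [linear pair at U on GV]
2. ∠PGU = 24°  [△PGU]
3. ∠PGV = 24°  [U on ray GV]
4. ∠GPV = 129°  [△PGV]

∠GPV = 129°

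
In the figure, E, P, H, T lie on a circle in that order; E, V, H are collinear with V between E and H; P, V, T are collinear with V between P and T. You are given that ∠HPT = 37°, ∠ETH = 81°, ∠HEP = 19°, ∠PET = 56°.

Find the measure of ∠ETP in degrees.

∠ETP = 62°

1. ∠EPH = 99°  [cyclic EPHT, opposite ∠P+∠T]
2. ∠EHP = 62°  [△EPH]
3. ∠ETP = 62°  [same arc EP]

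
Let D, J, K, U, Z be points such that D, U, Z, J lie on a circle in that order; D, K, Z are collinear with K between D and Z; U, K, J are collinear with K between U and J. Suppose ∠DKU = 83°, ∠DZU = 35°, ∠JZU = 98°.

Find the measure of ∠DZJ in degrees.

1. ∠JKZ = 83°  [vertical angles at K]
2. ∠UKZ = 97°  [linear pair at K on DZ]
3. ∠JUZ = 48°  [△UKZ]
4. ∠UJZ = 34°  [△UZJ]
5. ∠DZJ = 63°  [△ZKJ]

∠DZJ = 63°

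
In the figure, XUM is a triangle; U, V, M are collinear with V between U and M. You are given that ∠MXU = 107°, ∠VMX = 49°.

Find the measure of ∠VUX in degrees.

∠VUX = 24°

1. ∠UMX = 49°  [V on ray MU]
2. ∠MUX = 24°  [△XUM]
3. ∠VUX = 24°  [V on ray UM]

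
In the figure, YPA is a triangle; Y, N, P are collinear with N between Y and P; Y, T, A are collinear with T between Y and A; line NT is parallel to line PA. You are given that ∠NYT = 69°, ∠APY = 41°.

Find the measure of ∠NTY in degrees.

∠NTY = 70°

1. ∠AYP = 69°  [N on YP, T on YA]
2. ∠PAY = 70°  [△YPA]
3. ∠NTY = 70°  [NT∥PA, corresponding at T]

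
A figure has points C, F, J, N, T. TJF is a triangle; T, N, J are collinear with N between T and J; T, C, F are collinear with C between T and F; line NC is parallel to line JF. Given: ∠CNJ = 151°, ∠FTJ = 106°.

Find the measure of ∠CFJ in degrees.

∠CFJ = 45°

1. ∠CNT = 29°  [linear pair at N on TJ]
2. ∠CTN = 106°  [N on TJ, C on TF]
3. ∠NCT = 45°  [△TNC]
4. ∠FCN = 135°  [linear pair at C on TF]
5. ∠CFJ = 45°  [NC∥JF, co-interior at F–C]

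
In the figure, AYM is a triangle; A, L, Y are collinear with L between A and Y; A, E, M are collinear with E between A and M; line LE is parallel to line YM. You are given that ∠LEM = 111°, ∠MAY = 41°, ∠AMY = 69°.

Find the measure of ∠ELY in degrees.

1. ∠AEL = 69°  [linear pair at E on AM]
2. ∠EAL = 41°  [L on AY, E on AM]
3. ∠ALE = 70°  [△ALE]
4. ∠ELY = 110°  [linear pair at L on AY]

∠ELY = 110°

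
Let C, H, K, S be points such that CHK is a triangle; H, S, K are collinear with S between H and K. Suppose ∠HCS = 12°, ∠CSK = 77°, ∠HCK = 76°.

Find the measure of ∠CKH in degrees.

∠CKH = 39°

1. ∠CSH = 103°  [linear pair at S on HK]
2. ∠CHS = 65°  [△CHS]
3. ∠CHK = 65°  [S on ray HK]
4. ∠CKH = 39°  [△CHK]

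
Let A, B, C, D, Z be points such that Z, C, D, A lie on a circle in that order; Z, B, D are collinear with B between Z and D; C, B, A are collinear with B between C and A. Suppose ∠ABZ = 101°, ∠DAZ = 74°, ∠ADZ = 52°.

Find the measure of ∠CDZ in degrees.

1. ∠CBD = 101°  [vertical angles at B]
2. ∠AZD = 54°  [△ZDA]
3. ∠ACD = 54°  [same arc DA]
4. ∠CDZ = 25°  [△CBD]

∠CDZ = 25°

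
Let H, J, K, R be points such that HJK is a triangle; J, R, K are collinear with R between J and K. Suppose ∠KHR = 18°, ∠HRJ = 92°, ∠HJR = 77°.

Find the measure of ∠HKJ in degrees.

1. ∠HRK = 88°  [linear pair at R on JK]
2. ∠HKR = 74°  [△HRK]
3. ∠HKJ = 74°  [R on ray KJ]

∠HKJ = 74°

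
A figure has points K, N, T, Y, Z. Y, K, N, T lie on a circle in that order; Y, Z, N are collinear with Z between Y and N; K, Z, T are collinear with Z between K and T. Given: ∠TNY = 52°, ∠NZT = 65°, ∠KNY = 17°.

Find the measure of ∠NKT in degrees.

∠NKT = 48°

1. ∠KZY = 65°  [vertical angles at Z]
2. ∠KZN = 115°  [linear pair at Z on YN]
3. ∠NKT = 48°  [△KZN]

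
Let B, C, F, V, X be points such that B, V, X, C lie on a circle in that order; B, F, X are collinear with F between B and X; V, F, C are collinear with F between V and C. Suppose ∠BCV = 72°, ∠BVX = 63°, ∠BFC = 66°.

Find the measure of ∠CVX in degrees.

∠CVX = 42°

1. ∠BXV = 72°  [same arc BV]
2. ∠VFX = 66°  [vertical angles at F]
3. ∠CVX = 42°  [△VFX]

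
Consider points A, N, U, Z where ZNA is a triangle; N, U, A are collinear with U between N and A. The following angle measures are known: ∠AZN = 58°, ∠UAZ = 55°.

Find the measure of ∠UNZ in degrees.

∠UNZ = 67°

1. ∠NAZ = 55°  [U on ray AN]
2. ∠ANZ = 67°  [△ZNA]
3. ∠UNZ = 67°  [U on ray NA]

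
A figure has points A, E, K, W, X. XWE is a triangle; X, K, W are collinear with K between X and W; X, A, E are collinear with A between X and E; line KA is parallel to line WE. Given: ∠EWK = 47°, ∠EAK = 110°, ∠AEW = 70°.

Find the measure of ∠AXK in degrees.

∠AXK = 63°

1. ∠EWX = 47°  [K on ray WX]
2. ∠KAX = 70°  [linear pair at A on XE]
3. ∠AKX = 47°  [KA∥WE, corresponding at K]
4. ∠AXK = 63°  [△XKA]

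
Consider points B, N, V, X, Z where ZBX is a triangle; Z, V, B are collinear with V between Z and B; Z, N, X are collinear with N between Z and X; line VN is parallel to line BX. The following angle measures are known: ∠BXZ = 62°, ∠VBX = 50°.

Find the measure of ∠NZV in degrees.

∠NZV = 68°

1. ∠XBZ = 50°  [V on ray BZ]
2. ∠BZX = 68°  [△ZBX]
3. ∠NZV = 68°  [V on ZB, N on ZX]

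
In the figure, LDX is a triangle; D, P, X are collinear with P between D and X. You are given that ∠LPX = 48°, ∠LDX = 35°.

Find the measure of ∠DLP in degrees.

∠DLP = 13°

1. ∠DPL = 132°  [linear pair at P on DX]
2. ∠LDP = 35°  [P on ray DX]
3. ∠DLP = 13°  [△LDP]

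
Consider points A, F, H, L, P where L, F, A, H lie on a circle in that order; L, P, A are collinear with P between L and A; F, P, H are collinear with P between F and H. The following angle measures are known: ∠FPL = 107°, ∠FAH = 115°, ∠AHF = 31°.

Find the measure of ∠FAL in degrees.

1. ∠APF = 73°  [linear pair at P on LA]
2. ∠AFH = 34°  [△FAH]
3. ∠FAL = 73°  [△FPA]

∠FAL = 73°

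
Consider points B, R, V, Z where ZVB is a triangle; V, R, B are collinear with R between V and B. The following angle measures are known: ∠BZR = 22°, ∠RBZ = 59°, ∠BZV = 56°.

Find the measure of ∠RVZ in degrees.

1. ∠VBZ = 59°  [R on ray BV]
2. ∠BVZ = 65°  [△ZVB]
3. ∠RVZ = 65°  [R on ray VB]

∠RVZ = 65°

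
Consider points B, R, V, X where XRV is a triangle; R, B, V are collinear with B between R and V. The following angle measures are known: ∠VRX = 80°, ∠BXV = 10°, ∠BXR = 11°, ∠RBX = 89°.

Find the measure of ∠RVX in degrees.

∠RVX = 79°

1. ∠VBX = 91°  [linear pair at B on RV]
2. ∠BVX = 79°  [△XBV]
3. ∠RVX = 79°  [B on ray VR]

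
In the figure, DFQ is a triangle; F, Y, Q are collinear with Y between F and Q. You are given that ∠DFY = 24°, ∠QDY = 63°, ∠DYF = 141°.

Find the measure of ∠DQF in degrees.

1. ∠DYQ = 39°  [linear pair at Y on FQ]
2. ∠DQY = 78°  [△DYQ]
3. ∠DQF = 78°  [Y on ray QF]

∠DQF = 78°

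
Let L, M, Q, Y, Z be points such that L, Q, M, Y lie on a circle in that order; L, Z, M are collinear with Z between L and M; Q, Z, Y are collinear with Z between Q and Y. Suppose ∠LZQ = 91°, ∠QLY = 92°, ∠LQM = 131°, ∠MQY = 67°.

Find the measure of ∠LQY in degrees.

1. ∠MZY = 91°  [vertical angles at Z]
2. ∠QMY = 88°  [cyclic LQMY, opposite ∠L+∠M]
3. ∠MYQ = 25°  [△QMY]
4. ∠LMY = 64°  [△MZY]
5. ∠LQY = 64°  [same arc LY]

∠LQY = 64°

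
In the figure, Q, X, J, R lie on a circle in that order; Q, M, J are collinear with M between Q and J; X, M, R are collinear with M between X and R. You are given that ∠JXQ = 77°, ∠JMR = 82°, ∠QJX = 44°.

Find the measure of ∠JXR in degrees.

1. ∠QMX = 82°  [vertical angles at M]
2. ∠JMX = 98°  [linear pair at M on QJ]
3. ∠JXR = 38°  [△XMJ]

∠JXR = 38°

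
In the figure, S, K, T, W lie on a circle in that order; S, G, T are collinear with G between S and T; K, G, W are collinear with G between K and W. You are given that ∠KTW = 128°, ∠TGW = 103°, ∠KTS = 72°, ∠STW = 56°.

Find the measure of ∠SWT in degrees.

∠SWT = 93°

1. ∠SGW = 77°  [linear pair at G on ST]
2. ∠KWS = 72°  [same arc SK]
3. ∠TSW = 31°  [△SGW]
4. ∠SWT = 93°  [△STW]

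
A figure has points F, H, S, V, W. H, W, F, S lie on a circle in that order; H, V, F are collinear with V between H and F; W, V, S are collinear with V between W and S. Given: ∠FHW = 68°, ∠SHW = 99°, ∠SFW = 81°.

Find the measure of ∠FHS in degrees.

∠FHS = 31°

1. ∠FSW = 68°  [same arc WF]
2. ∠FWS = 31°  [△WFS]
3. ∠FHS = 31°  [same arc FS]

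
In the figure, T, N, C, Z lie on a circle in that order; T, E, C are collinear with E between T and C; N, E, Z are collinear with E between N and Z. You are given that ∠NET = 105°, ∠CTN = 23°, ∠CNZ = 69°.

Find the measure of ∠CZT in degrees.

∠CZT = 59°

1. ∠CEZ = 105°  [vertical angles at E]
2. ∠CZN = 23°  [same arc NC]
3. ∠CTZ = 69°  [same arc CZ]
4. ∠TCZ = 52°  [△CEZ]
5. ∠CZT = 59°  [△TCZ]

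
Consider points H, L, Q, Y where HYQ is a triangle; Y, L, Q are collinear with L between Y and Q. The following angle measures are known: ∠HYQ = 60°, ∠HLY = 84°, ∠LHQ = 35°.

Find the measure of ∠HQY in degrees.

∠HQY = 49°

1. ∠HLQ = 96°  [linear pair at L on YQ]
2. ∠HQL = 49°  [△HLQ]
3. ∠HQY = 49°  [L on ray QY]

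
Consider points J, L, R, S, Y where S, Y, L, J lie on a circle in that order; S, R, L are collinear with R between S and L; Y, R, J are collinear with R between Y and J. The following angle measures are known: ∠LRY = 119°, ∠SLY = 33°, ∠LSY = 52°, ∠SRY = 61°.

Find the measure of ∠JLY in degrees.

1. ∠JYL = 28°  [△YRL]
2. ∠LJY = 52°  [same arc YL]
3. ∠JLY = 100°  [△YLJ]

∠JLY = 100°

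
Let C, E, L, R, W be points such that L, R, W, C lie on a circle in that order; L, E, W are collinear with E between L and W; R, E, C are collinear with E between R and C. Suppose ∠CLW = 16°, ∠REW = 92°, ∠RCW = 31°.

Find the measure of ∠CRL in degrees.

1. ∠LER = 88°  [linear pair at E on LW]
2. ∠RLW = 31°  [same arc RW]
3. ∠CRL = 61°  [△LER]

∠CRL = 61°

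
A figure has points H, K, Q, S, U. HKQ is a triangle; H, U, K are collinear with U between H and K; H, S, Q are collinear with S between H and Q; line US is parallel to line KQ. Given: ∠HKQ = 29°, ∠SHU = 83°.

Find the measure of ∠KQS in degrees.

1. ∠HUS = 29°  [US∥KQ, corresponding at U]
2. ∠HSU = 68°  [△HUS]
3. ∠QSU = 112°  [linear pair at S on HQ]
4. ∠KQS = 68°  [US∥KQ, co-interior at Q–S]

∠KQS = 68°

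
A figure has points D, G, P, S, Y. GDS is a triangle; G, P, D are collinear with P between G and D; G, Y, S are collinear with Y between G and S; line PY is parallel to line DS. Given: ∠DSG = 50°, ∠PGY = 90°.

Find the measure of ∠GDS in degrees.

1. ∠GYP = 50°  [PY∥DS, corresponding at Y]
2. ∠GPY = 40°  [△GPY]
3. ∠GDS = 40°  [PY∥DS, corresponding at P]

∠GDS = 40°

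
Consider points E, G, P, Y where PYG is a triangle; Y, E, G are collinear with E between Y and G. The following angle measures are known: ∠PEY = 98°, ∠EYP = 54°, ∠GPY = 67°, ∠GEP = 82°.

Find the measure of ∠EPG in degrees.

∠EPG = 39°

1. ∠GYP = 54°  [E on ray YG]
2. ∠PGY = 59°  [△PYG]
3. ∠EGP = 59°  [E on ray GY]
4. ∠EPG = 39°  [△PEG]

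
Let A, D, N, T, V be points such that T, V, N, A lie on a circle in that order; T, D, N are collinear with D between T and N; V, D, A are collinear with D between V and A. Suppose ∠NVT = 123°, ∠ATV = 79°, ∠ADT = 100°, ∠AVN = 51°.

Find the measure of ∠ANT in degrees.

∠ANT = 72°

1. ∠NAT = 57°  [cyclic TVNA, opposite ∠V+∠A]
2. ∠ATN = 51°  [same arc NA]
3. ∠ANT = 72°  [△TNA]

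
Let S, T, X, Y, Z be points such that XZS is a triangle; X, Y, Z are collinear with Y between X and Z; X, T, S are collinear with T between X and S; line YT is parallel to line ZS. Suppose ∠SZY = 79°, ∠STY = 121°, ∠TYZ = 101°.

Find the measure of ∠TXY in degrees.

∠TXY = 42°

1. ∠XTY = 59°  [linear pair at T on XS]
2. ∠TYX = 79°  [linear pair at Y on XZ]
3. ∠TXY = 42°  [△XYT]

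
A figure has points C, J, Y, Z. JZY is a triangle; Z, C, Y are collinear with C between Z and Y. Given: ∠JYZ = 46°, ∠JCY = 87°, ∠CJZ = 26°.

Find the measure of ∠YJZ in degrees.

1. ∠JCZ = 93°  [linear pair at C on ZY]
2. ∠CZJ = 61°  [△JZC]
3. ∠JZY = 61°  [C on ray ZY]
4. ∠YJZ = 73°  [△JZY]

∠YJZ = 73°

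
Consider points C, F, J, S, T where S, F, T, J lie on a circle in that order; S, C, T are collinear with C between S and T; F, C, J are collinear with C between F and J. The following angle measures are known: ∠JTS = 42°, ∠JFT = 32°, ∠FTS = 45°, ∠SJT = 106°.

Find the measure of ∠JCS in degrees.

∠JCS = 103°

1. ∠JST = 32°  [△STJ]
2. ∠FJS = 45°  [same arc SF]
3. ∠JCS = 103°  [△SCJ]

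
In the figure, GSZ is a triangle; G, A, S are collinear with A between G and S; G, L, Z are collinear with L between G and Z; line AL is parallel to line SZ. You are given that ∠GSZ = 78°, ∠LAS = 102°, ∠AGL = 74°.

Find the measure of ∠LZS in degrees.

∠LZS = 28°

1. ∠GAL = 78°  [AL∥SZ, corresponding at A]
2. ∠ALG = 28°  [△GAL]
3. ∠ALZ = 152°  [linear pair at L on GZ]
4. ∠LZS = 28°  [AL∥SZ, co-interior at Z–L]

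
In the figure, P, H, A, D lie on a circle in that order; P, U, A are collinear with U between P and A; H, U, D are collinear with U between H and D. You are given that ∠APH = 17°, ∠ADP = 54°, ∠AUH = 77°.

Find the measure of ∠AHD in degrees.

∠AHD = 66°

1. ∠AHP = 126°  [cyclic PHAD, opposite ∠H+∠D]
2. ∠HAP = 37°  [△PHA]
3. ∠AHD = 66°  [△HUA]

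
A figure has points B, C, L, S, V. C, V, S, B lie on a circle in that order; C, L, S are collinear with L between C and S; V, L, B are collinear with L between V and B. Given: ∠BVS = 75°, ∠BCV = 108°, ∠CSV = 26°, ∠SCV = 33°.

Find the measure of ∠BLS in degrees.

1. ∠BCS = 75°  [same arc SB]
2. ∠CBV = 26°  [same arc CV]
3. ∠BLC = 79°  [△CLB]
4. ∠BLS = 101°  [linear pair at L on CS]

∠BLS = 101°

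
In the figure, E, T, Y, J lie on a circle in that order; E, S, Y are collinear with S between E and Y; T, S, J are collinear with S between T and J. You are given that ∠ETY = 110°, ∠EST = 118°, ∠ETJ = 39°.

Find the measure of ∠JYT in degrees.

1. ∠EJY = 70°  [cyclic ETYJ, opposite ∠T+∠J]
2. ∠JSY = 118°  [vertical angles at S]
3. ∠EYJ = 39°  [same arc EJ]
4. ∠JEY = 71°  [△EYJ]
5. ∠TJY = 23°  [△YSJ]
6. ∠JTY = 71°  [same arc YJ]
7. ∠JYT = 86°  [△TYJ]

∠JYT = 86°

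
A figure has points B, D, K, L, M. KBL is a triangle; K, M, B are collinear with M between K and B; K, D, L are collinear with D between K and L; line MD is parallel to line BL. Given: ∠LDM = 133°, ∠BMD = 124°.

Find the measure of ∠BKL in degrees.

1. ∠KDM = 47°  [linear pair at D on KL]
2. ∠DMK = 56°  [linear pair at M on KB]
3. ∠DKM = 77°  [△KMD]
4. ∠BKL = 77°  [M on KB, D on KL]

∠BKL = 77°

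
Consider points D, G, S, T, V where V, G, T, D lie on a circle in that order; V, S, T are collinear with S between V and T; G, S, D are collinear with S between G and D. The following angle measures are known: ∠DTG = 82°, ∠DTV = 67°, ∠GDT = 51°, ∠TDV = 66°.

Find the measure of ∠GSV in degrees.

1. ∠DGV = 67°  [same arc VD]
2. ∠GVT = 51°  [same arc GT]
3. ∠GSV = 62°  [△VSG]

∠GSV = 62°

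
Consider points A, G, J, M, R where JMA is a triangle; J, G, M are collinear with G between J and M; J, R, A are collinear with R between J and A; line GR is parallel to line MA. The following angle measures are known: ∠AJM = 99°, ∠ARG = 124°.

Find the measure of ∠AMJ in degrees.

∠AMJ = 25°

1. ∠GJR = 99°  [G on JM, R on JA]
2. ∠GRJ = 56°  [linear pair at R on JA]
3. ∠JGR = 25°  [△JGR]
4. ∠AMJ = 25°  [GR∥MA, corresponding at G]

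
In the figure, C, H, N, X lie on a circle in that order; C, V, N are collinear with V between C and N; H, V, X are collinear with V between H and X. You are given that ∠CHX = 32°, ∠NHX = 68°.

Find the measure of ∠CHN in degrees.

∠CHN = 100°

1. ∠CNX = 32°  [same arc CX]
2. ∠NCX = 68°  [same arc NX]
3. ∠CXN = 80°  [△CNX]
4. ∠CHN = 100°  [cyclic CHNX, opposite ∠H+∠X]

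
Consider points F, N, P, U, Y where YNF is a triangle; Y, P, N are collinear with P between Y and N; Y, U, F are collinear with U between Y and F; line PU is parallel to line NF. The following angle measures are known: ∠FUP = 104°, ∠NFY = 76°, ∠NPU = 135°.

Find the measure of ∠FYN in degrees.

1. ∠PUY = 76°  [linear pair at U on YF]
2. ∠UPY = 45°  [linear pair at P on YN]
3. ∠PYU = 59°  [△YPU]
4. ∠FYN = 59°  [P on YN, U on YF]

∠FYN = 59°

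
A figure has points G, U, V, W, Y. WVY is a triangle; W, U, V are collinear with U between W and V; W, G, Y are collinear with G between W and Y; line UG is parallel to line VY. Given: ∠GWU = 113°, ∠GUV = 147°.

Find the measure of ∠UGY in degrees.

∠UGY = 146°

1. ∠GUW = 33°  [linear pair at U on WV]
2. ∠UGW = 34°  [△WUG]
3. ∠UGY = 146°  [linear pair at G on WY]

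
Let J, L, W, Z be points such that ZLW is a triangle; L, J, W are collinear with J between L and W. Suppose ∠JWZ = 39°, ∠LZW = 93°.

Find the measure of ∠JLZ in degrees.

1. ∠LWZ = 39°  [J on ray WL]
2. ∠WLZ = 48°  [△ZLW]
3. ∠JLZ = 48°  [J on ray LW]

∠JLZ = 48°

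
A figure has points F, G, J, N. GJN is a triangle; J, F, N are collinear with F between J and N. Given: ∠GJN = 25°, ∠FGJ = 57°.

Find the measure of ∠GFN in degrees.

1. ∠FJG = 25°  [F on ray JN]
2. ∠GFJ = 98°  [△GJF]
3. ∠GFN = 82°  [linear pair at F on JN]

∠GFN = 82°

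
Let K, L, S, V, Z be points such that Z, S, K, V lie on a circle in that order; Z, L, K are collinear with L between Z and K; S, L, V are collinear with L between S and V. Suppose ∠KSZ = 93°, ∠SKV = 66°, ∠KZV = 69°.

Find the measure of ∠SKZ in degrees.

∠SKZ = 42°

1. ∠KSV = 69°  [same arc KV]
2. ∠KVS = 45°  [△SKV]
3. ∠KZS = 45°  [same arc SK]
4. ∠SKZ = 42°  [△ZSK]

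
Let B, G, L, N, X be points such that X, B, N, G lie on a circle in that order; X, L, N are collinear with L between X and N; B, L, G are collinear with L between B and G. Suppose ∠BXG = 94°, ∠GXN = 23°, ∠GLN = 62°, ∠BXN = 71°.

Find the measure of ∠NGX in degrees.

1. ∠BGN = 71°  [same arc BN]
2. ∠GNX = 47°  [△NLG]
3. ∠NGX = 110°  [△XNG]

∠NGX = 110°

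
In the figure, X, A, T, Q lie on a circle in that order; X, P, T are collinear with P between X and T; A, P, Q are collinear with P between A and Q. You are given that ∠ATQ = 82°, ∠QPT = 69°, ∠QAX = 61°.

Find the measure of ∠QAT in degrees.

∠QAT = 48°

1. ∠AXQ = 98°  [cyclic XATQ, opposite ∠X+∠T]
2. ∠APX = 69°  [vertical angles at P]
3. ∠AQX = 21°  [△XAQ]
4. ∠APT = 111°  [linear pair at P on XT]
5. ∠ATX = 21°  [same arc XA]
6. ∠QAT = 48°  [△APT]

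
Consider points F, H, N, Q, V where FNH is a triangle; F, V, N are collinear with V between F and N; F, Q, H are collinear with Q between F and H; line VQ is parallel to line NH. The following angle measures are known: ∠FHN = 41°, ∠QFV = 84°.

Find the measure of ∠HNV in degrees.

1. ∠FQV = 41°  [VQ∥NH, corresponding at Q]
2. ∠FVQ = 55°  [△FVQ]
3. ∠NVQ = 125°  [linear pair at V on FN]
4. ∠HNV = 55°  [VQ∥NH, co-interior at N–V]

∠HNV = 55°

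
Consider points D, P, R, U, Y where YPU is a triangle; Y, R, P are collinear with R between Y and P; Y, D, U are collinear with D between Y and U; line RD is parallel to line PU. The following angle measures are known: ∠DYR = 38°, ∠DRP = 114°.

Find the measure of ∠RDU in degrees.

∠RDU = 104°

1. ∠DRY = 66°  [linear pair at R on YP]
2. ∠RDY = 76°  [△YRD]
3. ∠RDU = 104°  [linear pair at D on YU]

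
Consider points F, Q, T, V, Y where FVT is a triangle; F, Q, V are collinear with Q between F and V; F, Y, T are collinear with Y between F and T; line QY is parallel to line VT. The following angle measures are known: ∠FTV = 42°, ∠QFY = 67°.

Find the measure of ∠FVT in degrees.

∠FVT = 71°

1. ∠FYQ = 42°  [QY∥VT, corresponding at Y]
2. ∠FQY = 71°  [△FQY]
3. ∠FVT = 71°  [QY∥VT, corresponding at Q]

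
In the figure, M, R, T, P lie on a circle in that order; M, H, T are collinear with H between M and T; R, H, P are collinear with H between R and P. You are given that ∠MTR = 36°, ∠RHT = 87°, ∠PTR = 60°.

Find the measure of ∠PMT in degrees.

∠PMT = 57°

1. ∠MPR = 36°  [same arc MR]
2. ∠MHP = 87°  [vertical angles at H]
3. ∠PMT = 57°  [△MHP]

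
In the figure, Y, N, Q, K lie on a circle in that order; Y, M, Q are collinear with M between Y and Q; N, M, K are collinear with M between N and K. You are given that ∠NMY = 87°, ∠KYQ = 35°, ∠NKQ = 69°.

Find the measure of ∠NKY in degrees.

1. ∠KMQ = 87°  [vertical angles at M]
2. ∠KMY = 93°  [linear pair at M on YQ]
3. ∠NKY = 52°  [△YMK]

∠NKY = 52°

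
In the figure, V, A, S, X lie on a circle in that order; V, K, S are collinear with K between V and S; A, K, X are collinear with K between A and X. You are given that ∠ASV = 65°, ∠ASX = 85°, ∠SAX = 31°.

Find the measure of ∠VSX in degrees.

1. ∠AXV = 65°  [same arc VA]
2. ∠AVX = 95°  [cyclic VASX, opposite ∠V+∠S]
3. ∠VAX = 20°  [△VAX]
4. ∠VSX = 20°  [same arc VX]

∠VSX = 20°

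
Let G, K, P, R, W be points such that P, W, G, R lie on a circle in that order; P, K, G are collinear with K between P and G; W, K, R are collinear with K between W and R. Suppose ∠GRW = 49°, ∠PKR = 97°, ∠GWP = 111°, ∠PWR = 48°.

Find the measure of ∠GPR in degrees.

∠GPR = 63°

1. ∠GRP = 69°  [cyclic PWGR, opposite ∠W+∠R]
2. ∠PGR = 48°  [same arc PR]
3. ∠GPR = 63°  [△PGR]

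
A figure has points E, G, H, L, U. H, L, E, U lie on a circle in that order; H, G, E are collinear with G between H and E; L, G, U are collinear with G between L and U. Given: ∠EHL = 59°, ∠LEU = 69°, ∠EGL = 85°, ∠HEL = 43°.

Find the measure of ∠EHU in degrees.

1. ∠EUL = 59°  [same arc LE]
2. ∠ELU = 52°  [△LEU]
3. ∠EHU = 52°  [same arc EU]

∠EHU = 52°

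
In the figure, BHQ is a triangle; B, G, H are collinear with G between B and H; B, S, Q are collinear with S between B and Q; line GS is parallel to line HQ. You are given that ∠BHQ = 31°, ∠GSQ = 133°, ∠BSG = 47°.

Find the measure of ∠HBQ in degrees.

1. ∠BGS = 31°  [GS∥HQ, corresponding at G]
2. ∠GBS = 102°  [△BGS]
3. ∠HBQ = 102°  [G on BH, S on BQ]

∠HBQ = 102°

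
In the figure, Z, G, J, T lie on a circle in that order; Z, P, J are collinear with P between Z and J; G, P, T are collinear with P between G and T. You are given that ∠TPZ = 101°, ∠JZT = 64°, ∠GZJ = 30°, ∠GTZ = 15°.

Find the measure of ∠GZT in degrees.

1. ∠JGT = 64°  [same arc JT]
2. ∠GTJ = 30°  [same arc GJ]
3. ∠GJT = 86°  [△GJT]
4. ∠GZT = 94°  [cyclic ZGJT, opposite ∠Z+∠J]

∠GZT = 94°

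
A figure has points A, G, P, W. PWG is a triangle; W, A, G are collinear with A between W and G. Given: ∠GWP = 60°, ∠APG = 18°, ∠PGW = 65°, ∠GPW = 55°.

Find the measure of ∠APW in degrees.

1. ∠AWP = 60°  [A on ray WG]
2. ∠AGP = 65°  [A on ray GW]
3. ∠GAP = 97°  [△PAG]
4. ∠PAW = 83°  [linear pair at A on WG]
5. ∠APW = 37°  [△PWA]

∠APW = 37°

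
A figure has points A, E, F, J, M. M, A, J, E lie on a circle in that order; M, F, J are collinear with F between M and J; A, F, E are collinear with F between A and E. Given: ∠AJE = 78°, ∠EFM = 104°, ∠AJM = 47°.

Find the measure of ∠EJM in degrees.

∠EJM = 31°

1. ∠AME = 102°  [cyclic MAJE, opposite ∠M+∠J]
2. ∠AEM = 47°  [same arc MA]
3. ∠EAM = 31°  [△MAE]
4. ∠EJM = 31°  [same arc ME]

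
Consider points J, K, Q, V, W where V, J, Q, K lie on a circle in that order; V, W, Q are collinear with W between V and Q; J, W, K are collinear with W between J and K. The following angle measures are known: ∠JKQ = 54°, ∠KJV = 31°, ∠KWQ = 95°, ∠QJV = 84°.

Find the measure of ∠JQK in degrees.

∠JQK = 73°

1. ∠JVQ = 54°  [same arc JQ]
2. ∠JWV = 95°  [△VWJ]
3. ∠JQV = 42°  [△VJQ]
4. ∠JWQ = 85°  [linear pair at W on VQ]
5. ∠KJQ = 53°  [△JWQ]
6. ∠JQK = 73°  [△JQK]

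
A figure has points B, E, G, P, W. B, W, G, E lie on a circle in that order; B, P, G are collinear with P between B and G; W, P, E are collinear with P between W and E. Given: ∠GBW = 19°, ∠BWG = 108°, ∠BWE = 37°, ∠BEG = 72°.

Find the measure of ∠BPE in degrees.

∠BPE = 56°

1. ∠BGW = 53°  [△BWG]
2. ∠BGE = 37°  [same arc BE]
3. ∠EBG = 71°  [△BGE]
4. ∠BEW = 53°  [same arc BW]
5. ∠BPE = 56°  [△BPE]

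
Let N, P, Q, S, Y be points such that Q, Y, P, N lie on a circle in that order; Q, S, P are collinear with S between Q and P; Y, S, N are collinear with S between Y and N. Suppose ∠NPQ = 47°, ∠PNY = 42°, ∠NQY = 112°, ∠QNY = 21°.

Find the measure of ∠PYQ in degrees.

1. ∠PQY = 42°  [same arc YP]
2. ∠QPY = 21°  [same arc QY]
3. ∠PYQ = 117°  [△QYP]

∠PYQ = 117°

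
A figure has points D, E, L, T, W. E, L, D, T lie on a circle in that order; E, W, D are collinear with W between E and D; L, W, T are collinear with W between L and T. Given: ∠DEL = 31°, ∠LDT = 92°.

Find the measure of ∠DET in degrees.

1. ∠DTL = 31°  [same arc LD]
2. ∠DLT = 57°  [△LDT]
3. ∠DET = 57°  [same arc DT]

∠DET = 57°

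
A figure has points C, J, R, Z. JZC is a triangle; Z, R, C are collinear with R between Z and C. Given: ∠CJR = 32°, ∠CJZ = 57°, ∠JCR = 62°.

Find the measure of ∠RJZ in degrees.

∠RJZ = 25°

1. ∠CRJ = 86°  [△JRC]
2. ∠JCZ = 62°  [R on ray CZ]
3. ∠JRZ = 94°  [linear pair at R on ZC]
4. ∠CZJ = 61°  [△JZC]
5. ∠JZR = 61°  [R on ray ZC]
6. ∠RJZ = 25°  [△JZR]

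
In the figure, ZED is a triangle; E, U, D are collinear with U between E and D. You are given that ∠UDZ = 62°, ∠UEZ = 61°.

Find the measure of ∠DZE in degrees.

1. ∠EDZ = 62°  [U on ray DE]
2. ∠DEZ = 61°  [U on ray ED]
3. ∠DZE = 57°  [△ZED]

∠DZE = 57°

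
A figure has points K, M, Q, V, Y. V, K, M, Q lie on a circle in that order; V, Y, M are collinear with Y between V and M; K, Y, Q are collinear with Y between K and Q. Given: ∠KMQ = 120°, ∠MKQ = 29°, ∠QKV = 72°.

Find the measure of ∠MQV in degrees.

1. ∠MVQ = 29°  [same arc MQ]
2. ∠QMV = 72°  [same arc VQ]
3. ∠MQV = 79°  [△VMQ]

∠MQV = 79°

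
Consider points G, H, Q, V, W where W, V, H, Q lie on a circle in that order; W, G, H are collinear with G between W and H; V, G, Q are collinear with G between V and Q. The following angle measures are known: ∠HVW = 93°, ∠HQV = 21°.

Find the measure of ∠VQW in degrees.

∠VQW = 66°

1. ∠HWV = 21°  [same arc VH]
2. ∠VHW = 66°  [△WVH]
3. ∠VQW = 66°  [same arc WV]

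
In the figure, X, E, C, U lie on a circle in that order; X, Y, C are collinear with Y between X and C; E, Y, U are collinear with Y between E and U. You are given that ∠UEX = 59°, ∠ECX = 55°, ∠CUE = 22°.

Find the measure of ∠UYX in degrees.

∠UYX = 81°

1. ∠UCX = 59°  [same arc XU]
2. ∠CYU = 99°  [△CYU]
3. ∠UYX = 81°  [linear pair at Y on XC]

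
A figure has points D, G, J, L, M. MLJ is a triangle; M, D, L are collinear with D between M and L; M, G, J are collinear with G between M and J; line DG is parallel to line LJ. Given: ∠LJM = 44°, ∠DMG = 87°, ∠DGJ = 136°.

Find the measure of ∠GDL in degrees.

1. ∠DGM = 44°  [DG∥LJ, corresponding at G]
2. ∠GDM = 49°  [△MDG]
3. ∠GDL = 131°  [linear pair at D on ML]

∠GDL = 131°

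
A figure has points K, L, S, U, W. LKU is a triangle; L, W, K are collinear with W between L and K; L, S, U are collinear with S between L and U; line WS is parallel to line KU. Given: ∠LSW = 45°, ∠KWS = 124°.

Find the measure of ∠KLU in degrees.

∠KLU = 79°

1. ∠LWS = 56°  [linear pair at W on LK]
2. ∠SLW = 79°  [△LWS]
3. ∠KLU = 79°  [W on LK, S on LU]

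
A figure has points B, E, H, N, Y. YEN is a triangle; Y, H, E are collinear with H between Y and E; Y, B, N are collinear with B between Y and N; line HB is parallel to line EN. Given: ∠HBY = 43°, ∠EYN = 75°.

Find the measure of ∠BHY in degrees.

∠BHY = 62°

1. ∠ENY = 43°  [HB∥EN, corresponding at B]
2. ∠NEY = 62°  [△YEN]
3. ∠BHY = 62°  [HB∥EN, corresponding at H]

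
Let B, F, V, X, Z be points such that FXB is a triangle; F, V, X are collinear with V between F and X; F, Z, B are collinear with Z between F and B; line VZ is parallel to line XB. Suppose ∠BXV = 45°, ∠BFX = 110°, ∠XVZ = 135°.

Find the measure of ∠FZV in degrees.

1. ∠BXF = 45°  [V on ray XF]
2. ∠FBX = 25°  [△FXB]
3. ∠FZV = 25°  [VZ∥XB, corresponding at Z]

∠FZV = 25°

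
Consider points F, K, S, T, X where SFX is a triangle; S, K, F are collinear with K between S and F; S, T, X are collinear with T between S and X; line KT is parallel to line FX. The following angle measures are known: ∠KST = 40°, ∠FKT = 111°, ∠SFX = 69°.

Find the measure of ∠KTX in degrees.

∠KTX = 109°

1. ∠SKT = 69°  [linear pair at K on SF]
2. ∠KTS = 71°  [△SKT]
3. ∠KTX = 109°  [linear pair at T on SX]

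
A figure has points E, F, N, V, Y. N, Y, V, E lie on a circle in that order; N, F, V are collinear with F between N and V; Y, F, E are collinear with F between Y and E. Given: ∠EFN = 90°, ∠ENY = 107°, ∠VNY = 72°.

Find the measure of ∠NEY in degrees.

1. ∠VFY = 90°  [vertical angles at F]
2. ∠NFY = 90°  [linear pair at F on NV]
3. ∠EYN = 18°  [△NFY]
4. ∠NEY = 55°  [△NYE]

∠NEY = 55°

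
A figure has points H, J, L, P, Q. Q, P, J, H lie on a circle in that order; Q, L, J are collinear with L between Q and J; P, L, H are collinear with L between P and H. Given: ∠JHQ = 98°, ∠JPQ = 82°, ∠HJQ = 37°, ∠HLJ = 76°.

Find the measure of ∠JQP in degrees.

∠JQP = 67°

1. ∠HPQ = 37°  [same arc QH]
2. ∠PLQ = 76°  [vertical angles at L]
3. ∠JQP = 67°  [△QLP]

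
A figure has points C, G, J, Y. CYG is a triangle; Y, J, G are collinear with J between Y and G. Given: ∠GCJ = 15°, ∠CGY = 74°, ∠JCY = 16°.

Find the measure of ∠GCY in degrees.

1. ∠CGJ = 74°  [J on ray GY]
2. ∠CJG = 91°  [△CJG]
3. ∠CJY = 89°  [linear pair at J on YG]
4. ∠CYJ = 75°  [△CYJ]
5. ∠CYG = 75°  [J on ray YG]
6. ∠GCY = 31°  [△CYG]

∠GCY = 31°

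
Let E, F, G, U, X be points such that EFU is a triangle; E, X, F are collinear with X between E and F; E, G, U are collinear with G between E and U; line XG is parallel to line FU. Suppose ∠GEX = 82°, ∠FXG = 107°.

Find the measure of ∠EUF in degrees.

∠EUF = 25°

1. ∠EXG = 73°  [linear pair at X on EF]
2. ∠EGX = 25°  [△EXG]
3. ∠EUF = 25°  [XG∥FU, corresponding at G]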